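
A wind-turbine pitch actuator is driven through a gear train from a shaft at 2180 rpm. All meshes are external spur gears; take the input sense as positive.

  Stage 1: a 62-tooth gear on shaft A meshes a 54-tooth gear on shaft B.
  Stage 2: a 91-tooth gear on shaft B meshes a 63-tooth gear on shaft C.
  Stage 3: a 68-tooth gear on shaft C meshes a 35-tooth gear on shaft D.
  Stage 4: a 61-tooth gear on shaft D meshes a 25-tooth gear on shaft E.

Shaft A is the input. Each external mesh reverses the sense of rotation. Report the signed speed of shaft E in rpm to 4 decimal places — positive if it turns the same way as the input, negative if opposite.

+17139.0190 rpm (same as input, |ω| = 17139.0190 rpm)

Stage 1 [62T→54T]: ω = 2180.0000×62/54 = 2502.9630 rpm, dir flips to −; running = −2502.9630
Stage 2 [91T→63T]: ω = 2502.9630×91/63 = 3615.3909 rpm, dir flips to +; running = +3615.3909
Stage 3 [68T→35T]: ω = 3615.3909×68/35 = 7024.1881 rpm, dir flips to −; running = −7024.1881
Stage 4 [61T→25T]: ω = 7024.1881×61/25 = 17139.0190 rpm, dir flips to +; running = +17139.0190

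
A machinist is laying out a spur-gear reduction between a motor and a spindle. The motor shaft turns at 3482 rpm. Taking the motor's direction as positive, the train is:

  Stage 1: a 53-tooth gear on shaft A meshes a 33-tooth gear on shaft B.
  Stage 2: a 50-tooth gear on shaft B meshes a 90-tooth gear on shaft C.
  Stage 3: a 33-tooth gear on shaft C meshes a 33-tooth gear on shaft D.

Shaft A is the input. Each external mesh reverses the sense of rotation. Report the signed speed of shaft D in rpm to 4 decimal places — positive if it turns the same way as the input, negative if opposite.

Stage 1 [53T→33T]: ω = 3482.0000×53/33 = 5592.3030 rpm, dir flips to −; running = −5592.3030
Stage 2 [50T→90T]: ω = 5592.3030×50/90 = 3106.8350 rpm, dir flips to +; running = +3106.8350
Stage 3 [33T→33T]: ω = 3106.8350×33/33 = 3106.8350 rpm, dir flips to −; running = −3106.8350

-3106.8350 rpm (opposite to input, |ω| = 3106.8350 rpm)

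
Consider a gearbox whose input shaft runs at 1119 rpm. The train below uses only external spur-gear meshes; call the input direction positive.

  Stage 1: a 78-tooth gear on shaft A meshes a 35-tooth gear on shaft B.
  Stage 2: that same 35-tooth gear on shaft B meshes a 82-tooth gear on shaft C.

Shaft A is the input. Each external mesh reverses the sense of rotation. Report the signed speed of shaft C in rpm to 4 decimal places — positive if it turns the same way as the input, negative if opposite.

Stage 1 [78T→35T]: ω = 1119.0000×78/35 = 2493.7714 rpm, dir flips to −; running = −2493.7714
Stage 2 [35T→82T]: ω = 2493.7714×35/82 = 1064.4146 rpm, dir flips to +; running = +1064.4146

+1064.4146 rpm (same as input, |ω| = 1064.4146 rpm)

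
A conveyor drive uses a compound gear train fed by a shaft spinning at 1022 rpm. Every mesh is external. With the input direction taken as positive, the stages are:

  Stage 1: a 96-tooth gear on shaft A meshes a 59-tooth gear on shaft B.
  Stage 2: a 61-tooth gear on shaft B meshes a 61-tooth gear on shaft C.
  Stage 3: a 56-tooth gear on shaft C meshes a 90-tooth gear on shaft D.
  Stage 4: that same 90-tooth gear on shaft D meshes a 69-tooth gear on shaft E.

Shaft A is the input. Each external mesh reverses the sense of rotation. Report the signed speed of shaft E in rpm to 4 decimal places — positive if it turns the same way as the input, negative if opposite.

Stage 1 [96T→59T]: ω = 1022.0000×96/59 = 1662.9153 rpm, dir flips to −; running = −1662.9153
Stage 2 [61T→61T]: ω = 1662.9153×61/61 = 1662.9153 rpm, dir flips to +; running = +1662.9153
Stage 3 [56T→90T]: ω = 1662.9153×56/90 = 1034.7028 rpm, dir flips to −; running = −1034.7028
Stage 4 [90T→69T]: ω = 1034.7028×90/69 = 1349.6124 rpm, dir flips to +; running = +1349.6124

+1349.6124 rpm (same as input, |ω| = 1349.6124 rpm)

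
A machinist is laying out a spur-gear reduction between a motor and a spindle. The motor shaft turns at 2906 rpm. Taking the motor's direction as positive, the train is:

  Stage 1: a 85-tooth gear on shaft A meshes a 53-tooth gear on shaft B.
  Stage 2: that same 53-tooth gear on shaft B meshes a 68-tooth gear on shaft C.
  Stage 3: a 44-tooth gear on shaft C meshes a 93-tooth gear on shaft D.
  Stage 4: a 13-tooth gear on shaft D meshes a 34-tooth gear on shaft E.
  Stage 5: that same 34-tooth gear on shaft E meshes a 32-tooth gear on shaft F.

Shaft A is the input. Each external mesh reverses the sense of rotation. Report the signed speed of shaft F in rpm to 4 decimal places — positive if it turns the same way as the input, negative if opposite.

-698.1821 rpm (opposite to input, |ω| = 698.1821 rpm)

Stage 1 [85T→53T]: ω = 2906.0000×85/53 = 4660.5660 rpm, dir flips to −; running = −4660.5660
Stage 2 [53T→68T]: ω = 4660.5660×53/68 = 3632.5000 rpm, dir flips to +; running = +3632.5000
Stage 3 [44T→93T]: ω = 3632.5000×44/93 = 1718.6022 rpm, dir flips to −; running = −1718.6022
Stage 4 [13T→34T]: ω = 1718.6022×13/34 = 657.1126 rpm, dir flips to +; running = +657.1126
Stage 5 [34T→32T]: ω = 657.1126×34/32 = 698.1821 rpm, dir flips to −; running = −698.1821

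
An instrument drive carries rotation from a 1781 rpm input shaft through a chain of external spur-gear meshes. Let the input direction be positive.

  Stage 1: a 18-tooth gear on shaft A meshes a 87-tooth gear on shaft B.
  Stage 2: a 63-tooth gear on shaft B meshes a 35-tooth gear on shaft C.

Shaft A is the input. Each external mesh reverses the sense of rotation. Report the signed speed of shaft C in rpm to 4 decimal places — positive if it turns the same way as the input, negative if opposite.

+663.2690 rpm (same as input, |ω| = 663.2690 rpm)

Stage 1 [18T→87T]: ω = 1781.0000×18/87 = 368.4828 rpm, dir flips to −; running = −368.4828
Stage 2 [63T→35T]: ω = 368.4828×63/35 = 663.2690 rpm, dir flips to +; running = +663.2690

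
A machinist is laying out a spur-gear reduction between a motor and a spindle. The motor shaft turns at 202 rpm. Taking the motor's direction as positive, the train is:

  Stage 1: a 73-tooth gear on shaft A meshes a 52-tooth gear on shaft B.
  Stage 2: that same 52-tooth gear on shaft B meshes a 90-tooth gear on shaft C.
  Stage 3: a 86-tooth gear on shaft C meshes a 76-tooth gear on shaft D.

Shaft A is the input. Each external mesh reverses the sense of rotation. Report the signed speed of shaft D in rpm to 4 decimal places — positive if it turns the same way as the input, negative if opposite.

Stage 1 [73T→52T]: ω = 202.0000×73/52 = 283.5769 rpm, dir flips to −; running = −283.5769
Stage 2 [52T→90T]: ω = 283.5769×52/90 = 163.8444 rpm, dir flips to +; running = +163.8444
Stage 3 [86T→76T]: ω = 163.8444×86/76 = 185.4029 rpm, dir flips to −; running = −185.4029

-185.4029 rpm (opposite to input, |ω| = 185.4029 rpm)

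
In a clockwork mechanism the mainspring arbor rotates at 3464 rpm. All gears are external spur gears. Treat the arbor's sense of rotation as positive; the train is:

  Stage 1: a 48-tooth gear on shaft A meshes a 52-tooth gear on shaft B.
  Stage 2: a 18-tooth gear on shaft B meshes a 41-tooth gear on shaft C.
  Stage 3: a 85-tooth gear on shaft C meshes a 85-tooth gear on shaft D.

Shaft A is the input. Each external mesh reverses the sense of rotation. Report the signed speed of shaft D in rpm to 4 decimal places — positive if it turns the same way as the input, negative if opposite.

Stage 1 [48T→52T]: ω = 3464.0000×48/52 = 3197.5385 rpm, dir flips to −; running = −3197.5385
Stage 2 [18T→41T]: ω = 3197.5385×18/41 = 1403.7974 rpm, dir flips to +; running = +1403.7974
Stage 3 [85T→85T]: ω = 1403.7974×85/85 = 1403.7974 rpm, dir flips to −; running = −1403.7974

-1403.7974 rpm (opposite to input, |ω| = 1403.7974 rpm)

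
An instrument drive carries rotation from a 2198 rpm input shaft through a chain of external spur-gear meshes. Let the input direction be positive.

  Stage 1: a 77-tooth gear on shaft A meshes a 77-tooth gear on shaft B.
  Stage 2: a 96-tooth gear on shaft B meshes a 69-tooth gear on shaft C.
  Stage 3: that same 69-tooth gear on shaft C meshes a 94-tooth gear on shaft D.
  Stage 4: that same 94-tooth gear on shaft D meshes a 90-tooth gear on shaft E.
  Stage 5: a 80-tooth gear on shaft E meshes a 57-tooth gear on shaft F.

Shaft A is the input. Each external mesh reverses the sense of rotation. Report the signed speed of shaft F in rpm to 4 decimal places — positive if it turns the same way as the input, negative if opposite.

-3290.5731 rpm (opposite to input, |ω| = 3290.5731 rpm)

Stage 1 [77T→77T]: ω = 2198.0000×77/77 = 2198.0000 rpm, dir flips to −; running = −2198.0000
Stage 2 [96T→69T]: ω = 2198.0000×96/69 = 3058.0870 rpm, dir flips to +; running = +3058.0870
Stage 3 [69T→94T]: ω = 3058.0870×69/94 = 2244.7660 rpm, dir flips to −; running = −2244.7660
Stage 4 [94T→90T]: ω = 2244.7660×94/90 = 2344.5333 rpm, dir flips to +; running = +2344.5333
Stage 5 [80T→57T]: ω = 2344.5333×80/57 = 3290.5731 rpm, dir flips to −; running = −3290.5731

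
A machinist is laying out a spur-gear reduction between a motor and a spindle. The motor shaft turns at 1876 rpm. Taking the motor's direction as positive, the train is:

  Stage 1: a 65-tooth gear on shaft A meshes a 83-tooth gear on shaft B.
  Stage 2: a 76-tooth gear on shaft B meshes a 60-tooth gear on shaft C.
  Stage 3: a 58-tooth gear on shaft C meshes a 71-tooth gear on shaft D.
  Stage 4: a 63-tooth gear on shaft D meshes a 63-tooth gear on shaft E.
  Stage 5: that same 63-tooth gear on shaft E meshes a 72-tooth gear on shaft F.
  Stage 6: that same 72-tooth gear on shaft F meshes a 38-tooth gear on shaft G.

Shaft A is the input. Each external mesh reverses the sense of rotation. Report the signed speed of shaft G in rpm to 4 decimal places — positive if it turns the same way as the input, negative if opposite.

+2520.3278 rpm (same as input, |ω| = 2520.3278 rpm)

Stage 1 [65T→83T]: ω = 1876.0000×65/83 = 1469.1566 rpm, dir flips to −; running = −1469.1566
Stage 2 [76T→60T]: ω = 1469.1566×76/60 = 1860.9317 rpm, dir flips to +; running = +1860.9317
Stage 3 [58T→71T]: ω = 1860.9317×58/71 = 1520.1977 rpm, dir flips to −; running = −1520.1977
Stage 4 [63T→63T]: ω = 1520.1977×63/63 = 1520.1977 rpm, dir flips to +; running = +1520.1977
Stage 5 [63T→72T]: ω = 1520.1977×63/72 = 1330.1730 rpm, dir flips to −; running = −1330.1730
Stage 6 [72T→38T]: ω = 1330.1730×72/38 = 2520.3278 rpm, dir flips to +; running = +2520.3278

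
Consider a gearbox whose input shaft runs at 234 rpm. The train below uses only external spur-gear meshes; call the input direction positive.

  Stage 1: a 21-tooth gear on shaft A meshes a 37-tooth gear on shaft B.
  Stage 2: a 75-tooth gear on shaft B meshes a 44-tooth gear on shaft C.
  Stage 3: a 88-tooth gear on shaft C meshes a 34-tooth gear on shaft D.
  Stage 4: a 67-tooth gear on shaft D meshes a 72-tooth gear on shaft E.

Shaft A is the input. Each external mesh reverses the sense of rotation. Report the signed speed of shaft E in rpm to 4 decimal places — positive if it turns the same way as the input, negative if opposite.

+545.2405 rpm (same as input, |ω| = 545.2405 rpm)

Stage 1 [21T→37T]: ω = 234.0000×21/37 = 132.8108 rpm, dir flips to −; running = −132.8108
Stage 2 [75T→44T]: ω = 132.8108×75/44 = 226.3821 rpm, dir flips to +; running = +226.3821
Stage 3 [88T→34T]: ω = 226.3821×88/34 = 585.9300 rpm, dir flips to −; running = −585.9300
Stage 4 [67T→72T]: ω = 585.9300×67/72 = 545.2405 rpm, dir flips to +; running = +545.2405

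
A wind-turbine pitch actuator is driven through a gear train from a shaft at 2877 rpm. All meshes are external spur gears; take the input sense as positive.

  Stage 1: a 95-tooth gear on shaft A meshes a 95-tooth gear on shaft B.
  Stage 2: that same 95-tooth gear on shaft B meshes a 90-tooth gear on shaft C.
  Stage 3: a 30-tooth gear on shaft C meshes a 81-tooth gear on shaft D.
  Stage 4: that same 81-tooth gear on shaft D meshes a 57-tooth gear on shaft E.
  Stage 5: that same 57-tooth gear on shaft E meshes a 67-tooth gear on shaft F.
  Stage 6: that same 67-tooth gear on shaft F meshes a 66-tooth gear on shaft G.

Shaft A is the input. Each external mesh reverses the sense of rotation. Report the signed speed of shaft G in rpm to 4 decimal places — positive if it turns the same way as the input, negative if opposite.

+1380.3788 rpm (same as input, |ω| = 1380.3788 rpm)

Stage 1 [95T→95T]: ω = 2877.0000×95/95 = 2877.0000 rpm, dir flips to −; running = −2877.0000
Stage 2 [95T→90T]: ω = 2877.0000×95/90 = 3036.8333 rpm, dir flips to +; running = +3036.8333
Stage 3 [30T→81T]: ω = 3036.8333×30/81 = 1124.7531 rpm, dir flips to −; running = −1124.7531
Stage 4 [81T→57T]: ω = 1124.7531×81/57 = 1598.3333 rpm, dir flips to +; running = +1598.3333
Stage 5 [57T→67T]: ω = 1598.3333×57/67 = 1359.7761 rpm, dir flips to −; running = −1359.7761
Stage 6 [67T→66T]: ω = 1359.7761×67/66 = 1380.3788 rpm, dir flips to +; running = +1380.3788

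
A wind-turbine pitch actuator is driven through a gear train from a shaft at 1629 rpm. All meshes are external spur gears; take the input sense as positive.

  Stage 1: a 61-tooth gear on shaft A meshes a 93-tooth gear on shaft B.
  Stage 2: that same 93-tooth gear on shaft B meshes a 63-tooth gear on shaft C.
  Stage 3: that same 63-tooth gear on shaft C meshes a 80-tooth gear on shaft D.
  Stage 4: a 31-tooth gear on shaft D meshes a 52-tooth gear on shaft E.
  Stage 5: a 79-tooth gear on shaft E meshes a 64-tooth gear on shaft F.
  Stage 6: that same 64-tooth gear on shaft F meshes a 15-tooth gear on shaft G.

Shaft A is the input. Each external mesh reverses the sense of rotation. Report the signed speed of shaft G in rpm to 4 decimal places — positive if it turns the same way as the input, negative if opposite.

Stage 1 [61T→93T]: ω = 1629.0000×61/93 = 1068.4839 rpm, dir flips to −; running = −1068.4839
Stage 2 [93T→63T]: ω = 1068.4839×93/63 = 1577.2857 rpm, dir flips to +; running = +1577.2857
Stage 3 [63T→80T]: ω = 1577.2857×63/80 = 1242.1125 rpm, dir flips to −; running = −1242.1125
Stage 4 [31T→52T]: ω = 1242.1125×31/52 = 740.4901 rpm, dir flips to +; running = +740.4901
Stage 5 [79T→64T]: ω = 740.4901×79/64 = 914.0425 rpm, dir flips to −; running = −914.0425
Stage 6 [64T→15T]: ω = 914.0425×64/15 = 3899.9148 rpm, dir flips to +; running = +3899.9148

+3899.9148 rpm (same as input, |ω| = 3899.9148 rpm)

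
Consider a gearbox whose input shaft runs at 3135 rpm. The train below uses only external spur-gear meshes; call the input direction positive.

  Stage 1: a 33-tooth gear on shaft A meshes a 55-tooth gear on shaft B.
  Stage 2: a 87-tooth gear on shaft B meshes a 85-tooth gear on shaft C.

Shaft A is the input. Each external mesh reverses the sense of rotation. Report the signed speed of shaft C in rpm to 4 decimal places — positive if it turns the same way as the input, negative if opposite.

Stage 1 [33T→55T]: ω = 3135.0000×33/55 = 1881.0000 rpm, dir flips to −; running = −1881.0000
Stage 2 [87T→85T]: ω = 1881.0000×87/85 = 1925.2588 rpm, dir flips to +; running = +1925.2588

+1925.2588 rpm (same as input, |ω| = 1925.2588 rpm)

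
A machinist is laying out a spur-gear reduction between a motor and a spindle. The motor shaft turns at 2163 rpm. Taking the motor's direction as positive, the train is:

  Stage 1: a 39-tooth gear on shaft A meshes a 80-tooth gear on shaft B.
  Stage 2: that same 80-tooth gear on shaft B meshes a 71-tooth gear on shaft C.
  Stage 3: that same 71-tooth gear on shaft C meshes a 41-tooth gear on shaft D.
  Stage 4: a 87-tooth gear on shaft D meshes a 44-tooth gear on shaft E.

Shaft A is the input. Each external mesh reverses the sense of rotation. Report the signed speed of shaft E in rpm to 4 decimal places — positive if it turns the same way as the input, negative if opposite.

Stage 1 [39T→80T]: ω = 2163.0000×39/80 = 1054.4625 rpm, dir flips to −; running = −1054.4625
Stage 2 [80T→71T]: ω = 1054.4625×80/71 = 1188.1268 rpm, dir flips to +; running = +1188.1268
Stage 3 [71T→41T]: ω = 1188.1268×71/41 = 2057.4878 rpm, dir flips to −; running = −2057.4878
Stage 4 [87T→44T]: ω = 2057.4878×87/44 = 4068.2145 rpm, dir flips to +; running = +4068.2145

+4068.2145 rpm (same as input, |ω| = 4068.2145 rpm)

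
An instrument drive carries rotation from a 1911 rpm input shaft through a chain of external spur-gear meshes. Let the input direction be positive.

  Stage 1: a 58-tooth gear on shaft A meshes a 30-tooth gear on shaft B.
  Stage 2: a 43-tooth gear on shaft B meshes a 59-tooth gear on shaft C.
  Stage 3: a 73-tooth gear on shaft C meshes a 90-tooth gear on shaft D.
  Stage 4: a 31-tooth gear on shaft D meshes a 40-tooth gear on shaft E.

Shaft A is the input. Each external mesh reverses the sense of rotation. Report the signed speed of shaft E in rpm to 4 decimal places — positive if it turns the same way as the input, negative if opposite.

+1692.6452 rpm (same as input, |ω| = 1692.6452 rpm)

Stage 1 [58T→30T]: ω = 1911.0000×58/30 = 3694.6000 rpm, dir flips to −; running = −3694.6000
Stage 2 [43T→59T]: ω = 3694.6000×43/59 = 2692.6746 rpm, dir flips to +; running = +2692.6746
Stage 3 [73T→90T]: ω = 2692.6746×73/90 = 2184.0583 rpm, dir flips to −; running = −2184.0583
Stage 4 [31T→40T]: ω = 2184.0583×31/40 = 1692.6452 rpm, dir flips to +; running = +1692.6452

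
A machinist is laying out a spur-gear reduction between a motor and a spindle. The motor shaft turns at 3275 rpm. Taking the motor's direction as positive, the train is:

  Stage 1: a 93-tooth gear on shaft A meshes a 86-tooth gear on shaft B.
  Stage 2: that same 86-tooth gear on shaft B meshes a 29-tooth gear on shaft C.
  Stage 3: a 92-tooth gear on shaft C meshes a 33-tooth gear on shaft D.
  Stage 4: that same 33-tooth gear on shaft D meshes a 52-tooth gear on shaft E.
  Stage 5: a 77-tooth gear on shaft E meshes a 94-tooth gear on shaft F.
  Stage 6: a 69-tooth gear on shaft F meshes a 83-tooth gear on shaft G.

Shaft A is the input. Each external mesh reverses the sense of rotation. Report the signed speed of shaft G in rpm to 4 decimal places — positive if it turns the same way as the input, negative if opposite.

+12653.6148 rpm (same as input, |ω| = 12653.6148 rpm)

Stage 1 [93T→86T]: ω = 3275.0000×93/86 = 3541.5698 rpm, dir flips to −; running = −3541.5698
Stage 2 [86T→29T]: ω = 3541.5698×86/29 = 10502.5862 rpm, dir flips to +; running = +10502.5862
Stage 3 [92T→33T]: ω = 10502.5862×92/33 = 29279.9373 rpm, dir flips to −; running = −29279.9373
Stage 4 [33T→52T]: ω = 29279.9373×33/52 = 18581.4987 rpm, dir flips to +; running = +18581.4987
Stage 5 [77T→94T]: ω = 18581.4987×77/94 = 15221.0149 rpm, dir flips to −; running = −15221.0149
Stage 6 [69T→83T]: ω = 15221.0149×69/83 = 12653.6148 rpm, dir flips to +; running = +12653.6148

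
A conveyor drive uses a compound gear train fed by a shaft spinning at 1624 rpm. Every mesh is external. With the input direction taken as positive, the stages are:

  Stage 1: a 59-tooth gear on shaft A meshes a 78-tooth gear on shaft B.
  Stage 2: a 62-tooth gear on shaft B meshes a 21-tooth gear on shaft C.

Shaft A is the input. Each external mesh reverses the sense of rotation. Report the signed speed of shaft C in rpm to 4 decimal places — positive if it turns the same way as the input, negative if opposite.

Stage 1 [59T→78T]: ω = 1624.0000×59/78 = 1228.4103 rpm, dir flips to −; running = −1228.4103
Stage 2 [62T→21T]: ω = 1228.4103×62/21 = 3626.7350 rpm, dir flips to +; running = +3626.7350

+3626.7350 rpm (same as input, |ω| = 3626.7350 rpm)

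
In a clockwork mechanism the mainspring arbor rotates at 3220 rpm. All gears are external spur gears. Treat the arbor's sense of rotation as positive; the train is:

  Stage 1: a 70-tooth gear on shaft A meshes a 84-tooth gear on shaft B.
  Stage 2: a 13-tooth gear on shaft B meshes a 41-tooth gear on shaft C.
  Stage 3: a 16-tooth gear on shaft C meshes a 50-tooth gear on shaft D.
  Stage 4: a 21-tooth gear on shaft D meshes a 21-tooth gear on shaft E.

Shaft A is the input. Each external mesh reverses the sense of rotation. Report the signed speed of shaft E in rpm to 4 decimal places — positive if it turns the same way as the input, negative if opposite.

Stage 1 [70T→84T]: ω = 3220.0000×70/84 = 2683.3333 rpm, dir flips to −; running = −2683.3333
Stage 2 [13T→41T]: ω = 2683.3333×13/41 = 850.8130 rpm, dir flips to +; running = +850.8130
Stage 3 [16T→50T]: ω = 850.8130×16/50 = 272.2602 rpm, dir flips to −; running = −272.2602
Stage 4 [21T→21T]: ω = 272.2602×21/21 = 272.2602 rpm, dir flips to +; running = +272.2602

+272.2602 rpm (same as input, |ω| = 272.2602 rpm)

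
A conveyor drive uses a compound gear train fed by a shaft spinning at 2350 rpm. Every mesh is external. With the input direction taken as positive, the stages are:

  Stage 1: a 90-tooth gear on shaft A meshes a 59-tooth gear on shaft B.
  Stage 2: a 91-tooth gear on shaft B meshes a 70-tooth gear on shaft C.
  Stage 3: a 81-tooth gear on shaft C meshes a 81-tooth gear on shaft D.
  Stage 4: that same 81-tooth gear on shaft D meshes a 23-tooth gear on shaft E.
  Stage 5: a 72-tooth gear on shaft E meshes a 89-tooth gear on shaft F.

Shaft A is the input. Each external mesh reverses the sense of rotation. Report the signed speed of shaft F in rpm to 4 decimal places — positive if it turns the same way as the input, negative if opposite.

Stage 1 [90T→59T]: ω = 2350.0000×90/59 = 3584.7458 rpm, dir flips to −; running = −3584.7458
Stage 2 [91T→70T]: ω = 3584.7458×91/70 = 4660.1695 rpm, dir flips to +; running = +4660.1695
Stage 3 [81T→81T]: ω = 4660.1695×81/81 = 4660.1695 rpm, dir flips to −; running = −4660.1695
Stage 4 [81T→23T]: ω = 4660.1695×81/23 = 16411.9013 rpm, dir flips to +; running = +16411.9013
Stage 5 [72T→89T]: ω = 16411.9013×72/89 = 13277.0437 rpm, dir flips to −; running = −13277.0437

-13277.0437 rpm (opposite to input, |ω| = 13277.0437 rpm)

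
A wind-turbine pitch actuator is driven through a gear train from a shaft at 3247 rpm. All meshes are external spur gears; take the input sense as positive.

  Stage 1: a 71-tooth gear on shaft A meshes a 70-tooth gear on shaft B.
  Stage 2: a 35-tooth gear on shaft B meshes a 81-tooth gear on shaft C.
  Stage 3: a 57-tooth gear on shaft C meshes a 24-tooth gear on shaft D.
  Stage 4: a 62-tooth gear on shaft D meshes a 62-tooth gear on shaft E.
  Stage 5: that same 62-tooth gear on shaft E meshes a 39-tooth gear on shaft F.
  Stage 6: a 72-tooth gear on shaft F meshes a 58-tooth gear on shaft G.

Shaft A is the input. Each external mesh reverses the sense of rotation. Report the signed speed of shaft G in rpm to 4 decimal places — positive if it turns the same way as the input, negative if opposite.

+6669.9230 rpm (same as input, |ω| = 6669.9230 rpm)

Stage 1 [71T→70T]: ω = 3247.0000×71/70 = 3293.3857 rpm, dir flips to −; running = −3293.3857
Stage 2 [35T→81T]: ω = 3293.3857×35/81 = 1423.0679 rpm, dir flips to +; running = +1423.0679
Stage 3 [57T→24T]: ω = 1423.0679×57/24 = 3379.7863 rpm, dir flips to −; running = −3379.7863
Stage 4 [62T→62T]: ω = 3379.7863×62/62 = 3379.7863 rpm, dir flips to +; running = +3379.7863
Stage 5 [62T→39T]: ω = 3379.7863×62/39 = 5372.9936 rpm, dir flips to −; running = −5372.9936
Stage 6 [72T→58T]: ω = 5372.9936×72/58 = 6669.9230 rpm, dir flips to +; running = +6669.9230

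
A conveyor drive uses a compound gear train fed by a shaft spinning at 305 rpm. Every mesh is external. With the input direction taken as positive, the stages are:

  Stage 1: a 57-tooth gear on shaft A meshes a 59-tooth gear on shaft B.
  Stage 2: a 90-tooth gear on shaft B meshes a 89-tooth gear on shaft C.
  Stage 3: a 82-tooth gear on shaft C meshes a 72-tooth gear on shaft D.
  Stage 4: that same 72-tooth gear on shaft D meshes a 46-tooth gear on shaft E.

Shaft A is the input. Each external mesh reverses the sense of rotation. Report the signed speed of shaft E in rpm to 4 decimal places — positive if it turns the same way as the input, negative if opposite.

Stage 1 [57T→59T]: ω = 305.0000×57/59 = 294.6610 rpm, dir flips to −; running = −294.6610
Stage 2 [90T→89T]: ω = 294.6610×90/89 = 297.9718 rpm, dir flips to +; running = +297.9718
Stage 3 [82T→72T]: ω = 297.9718×82/72 = 339.3568 rpm, dir flips to −; running = −339.3568
Stage 4 [72T→46T]: ω = 339.3568×72/46 = 531.1671 rpm, dir flips to +; running = +531.1671

+531.1671 rpm (same as input, |ω| = 531.1671 rpm)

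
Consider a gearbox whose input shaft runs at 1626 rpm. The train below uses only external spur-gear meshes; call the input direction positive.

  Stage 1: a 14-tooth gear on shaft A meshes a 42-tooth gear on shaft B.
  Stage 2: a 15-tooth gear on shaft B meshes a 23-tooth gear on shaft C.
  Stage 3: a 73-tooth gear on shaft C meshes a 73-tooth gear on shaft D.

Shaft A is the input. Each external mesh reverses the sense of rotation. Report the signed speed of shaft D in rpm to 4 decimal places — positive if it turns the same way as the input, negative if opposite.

Stage 1 [14T→42T]: ω = 1626.0000×14/42 = 542.0000 rpm, dir flips to −; running = −542.0000
Stage 2 [15T→23T]: ω = 542.0000×15/23 = 353.4783 rpm, dir flips to +; running = +353.4783
Stage 3 [73T→73T]: ω = 353.4783×73/73 = 353.4783 rpm, dir flips to −; running = −353.4783

-353.4783 rpm (opposite to input, |ω| = 353.4783 rpm)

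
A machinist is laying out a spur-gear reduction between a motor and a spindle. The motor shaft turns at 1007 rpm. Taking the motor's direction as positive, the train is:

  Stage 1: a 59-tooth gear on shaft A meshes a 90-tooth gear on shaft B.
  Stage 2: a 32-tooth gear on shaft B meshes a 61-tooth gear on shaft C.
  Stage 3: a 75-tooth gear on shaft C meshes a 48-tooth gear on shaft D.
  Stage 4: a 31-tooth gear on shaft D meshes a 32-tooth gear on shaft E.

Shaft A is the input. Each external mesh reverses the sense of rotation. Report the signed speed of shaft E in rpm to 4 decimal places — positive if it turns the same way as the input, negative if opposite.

+524.1926 rpm (same as input, |ω| = 524.1926 rpm)

Stage 1 [59T→90T]: ω = 1007.0000×59/90 = 660.1444 rpm, dir flips to −; running = −660.1444
Stage 2 [32T→61T]: ω = 660.1444×32/61 = 346.3053 rpm, dir flips to +; running = +346.3053
Stage 3 [75T→48T]: ω = 346.3053×75/48 = 541.1020 rpm, dir flips to −; running = −541.1020
Stage 4 [31T→32T]: ω = 541.1020×31/32 = 524.1926 rpm, dir flips to +; running = +524.1926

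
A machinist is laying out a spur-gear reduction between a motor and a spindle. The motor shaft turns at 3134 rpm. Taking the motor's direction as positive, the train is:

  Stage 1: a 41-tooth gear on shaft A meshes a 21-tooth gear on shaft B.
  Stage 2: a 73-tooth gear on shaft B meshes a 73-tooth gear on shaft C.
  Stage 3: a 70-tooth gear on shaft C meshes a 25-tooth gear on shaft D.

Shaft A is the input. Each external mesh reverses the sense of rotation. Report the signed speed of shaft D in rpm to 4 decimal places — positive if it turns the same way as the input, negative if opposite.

-17132.5333 rpm (opposite to input, |ω| = 17132.5333 rpm)

Stage 1 [41T→21T]: ω = 3134.0000×41/21 = 6118.7619 rpm, dir flips to −; running = −6118.7619
Stage 2 [73T→73T]: ω = 6118.7619×73/73 = 6118.7619 rpm, dir flips to +; running = +6118.7619
Stage 3 [70T→25T]: ω = 6118.7619×70/25 = 17132.5333 rpm, dir flips to −; running = −17132.5333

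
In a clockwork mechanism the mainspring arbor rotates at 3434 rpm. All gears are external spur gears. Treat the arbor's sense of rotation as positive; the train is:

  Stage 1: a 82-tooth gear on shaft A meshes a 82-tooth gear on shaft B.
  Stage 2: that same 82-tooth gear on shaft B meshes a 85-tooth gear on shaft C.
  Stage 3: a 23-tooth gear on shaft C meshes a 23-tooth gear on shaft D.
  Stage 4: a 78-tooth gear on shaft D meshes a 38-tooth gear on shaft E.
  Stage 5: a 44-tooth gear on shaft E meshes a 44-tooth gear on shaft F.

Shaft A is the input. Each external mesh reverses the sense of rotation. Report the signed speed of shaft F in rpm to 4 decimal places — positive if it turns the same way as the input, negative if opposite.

-6799.9579 rpm (opposite to input, |ω| = 6799.9579 rpm)

Stage 1 [82T→82T]: ω = 3434.0000×82/82 = 3434.0000 rpm, dir flips to −; running = −3434.0000
Stage 2 [82T→85T]: ω = 3434.0000×82/85 = 3312.8000 rpm, dir flips to +; running = +3312.8000
Stage 3 [23T→23T]: ω = 3312.8000×23/23 = 3312.8000 rpm, dir flips to −; running = −3312.8000
Stage 4 [78T→38T]: ω = 3312.8000×78/38 = 6799.9579 rpm, dir flips to +; running = +6799.9579
Stage 5 [44T→44T]: ω = 6799.9579×44/44 = 6799.9579 rpm, dir flips to −; running = −6799.9579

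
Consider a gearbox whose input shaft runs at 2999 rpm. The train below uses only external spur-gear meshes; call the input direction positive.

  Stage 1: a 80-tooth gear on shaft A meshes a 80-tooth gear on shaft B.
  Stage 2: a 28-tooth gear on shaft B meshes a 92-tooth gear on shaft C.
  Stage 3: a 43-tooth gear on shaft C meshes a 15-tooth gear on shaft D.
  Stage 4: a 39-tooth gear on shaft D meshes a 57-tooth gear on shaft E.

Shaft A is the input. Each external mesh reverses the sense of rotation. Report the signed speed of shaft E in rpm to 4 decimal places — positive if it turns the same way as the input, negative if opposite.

Stage 1 [80T→80T]: ω = 2999.0000×80/80 = 2999.0000 rpm, dir flips to −; running = −2999.0000
Stage 2 [28T→92T]: ω = 2999.0000×28/92 = 912.7391 rpm, dir flips to +; running = +912.7391
Stage 3 [43T→15T]: ω = 912.7391×43/15 = 2616.5188 rpm, dir flips to −; running = −2616.5188
Stage 4 [39T→57T]: ω = 2616.5188×39/57 = 1790.2497 rpm, dir flips to +; running = +1790.2497

+1790.2497 rpm (same as input, |ω| = 1790.2497 rpm)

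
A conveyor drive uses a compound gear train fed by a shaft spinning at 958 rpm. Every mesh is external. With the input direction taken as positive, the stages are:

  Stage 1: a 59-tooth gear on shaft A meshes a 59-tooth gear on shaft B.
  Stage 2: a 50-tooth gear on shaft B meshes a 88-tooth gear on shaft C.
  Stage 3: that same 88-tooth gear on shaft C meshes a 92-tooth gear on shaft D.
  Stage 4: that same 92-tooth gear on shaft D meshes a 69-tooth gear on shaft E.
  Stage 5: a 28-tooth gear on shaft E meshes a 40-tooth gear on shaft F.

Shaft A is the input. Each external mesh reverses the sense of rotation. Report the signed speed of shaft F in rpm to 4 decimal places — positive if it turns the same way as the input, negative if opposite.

Stage 1 [59T→59T]: ω = 958.0000×59/59 = 958.0000 rpm, dir flips to −; running = −958.0000
Stage 2 [50T→88T]: ω = 958.0000×50/88 = 544.3182 rpm, dir flips to +; running = +544.3182
Stage 3 [88T→92T]: ω = 544.3182×88/92 = 520.6522 rpm, dir flips to −; running = −520.6522
Stage 4 [92T→69T]: ω = 520.6522×92/69 = 694.2029 rpm, dir flips to +; running = +694.2029
Stage 5 [28T→40T]: ω = 694.2029×28/40 = 485.9420 rpm, dir flips to −; running = −485.9420

-485.9420 rpm (opposite to input, |ω| = 485.9420 rpm)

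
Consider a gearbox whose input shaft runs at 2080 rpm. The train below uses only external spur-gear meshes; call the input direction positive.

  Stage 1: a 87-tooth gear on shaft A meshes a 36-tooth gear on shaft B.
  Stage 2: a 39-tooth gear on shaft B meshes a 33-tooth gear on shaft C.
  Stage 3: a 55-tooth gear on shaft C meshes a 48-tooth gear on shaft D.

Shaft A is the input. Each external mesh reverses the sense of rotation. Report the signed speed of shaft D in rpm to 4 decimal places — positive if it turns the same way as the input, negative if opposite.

Stage 1 [87T→36T]: ω = 2080.0000×87/36 = 5026.6667 rpm, dir flips to −; running = −5026.6667
Stage 2 [39T→33T]: ω = 5026.6667×39/33 = 5940.6061 rpm, dir flips to +; running = +5940.6061
Stage 3 [55T→48T]: ω = 5940.6061×55/48 = 6806.9444 rpm, dir flips to −; running = −6806.9444

-6806.9444 rpm (opposite to input, |ω| = 6806.9444 rpm)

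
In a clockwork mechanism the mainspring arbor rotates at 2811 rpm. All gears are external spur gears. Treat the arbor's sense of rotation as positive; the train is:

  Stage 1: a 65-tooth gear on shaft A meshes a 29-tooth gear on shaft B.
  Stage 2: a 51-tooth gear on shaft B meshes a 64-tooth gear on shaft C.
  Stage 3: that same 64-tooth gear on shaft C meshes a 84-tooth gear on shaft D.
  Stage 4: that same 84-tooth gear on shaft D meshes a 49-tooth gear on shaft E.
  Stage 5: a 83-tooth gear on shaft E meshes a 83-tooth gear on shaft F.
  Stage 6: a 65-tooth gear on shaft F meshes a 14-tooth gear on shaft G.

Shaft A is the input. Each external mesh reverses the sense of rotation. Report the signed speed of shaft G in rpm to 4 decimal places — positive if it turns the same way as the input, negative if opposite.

Stage 1 [65T→29T]: ω = 2811.0000×65/29 = 6300.5172 rpm, dir flips to −; running = −6300.5172
Stage 2 [51T→64T]: ω = 6300.5172×51/64 = 5020.7247 rpm, dir flips to +; running = +5020.7247
Stage 3 [64T→84T]: ω = 5020.7247×64/84 = 3825.3140 rpm, dir flips to −; running = −3825.3140
Stage 4 [84T→49T]: ω = 3825.3140×84/49 = 6557.6812 rpm, dir flips to +; running = +6557.6812
Stage 5 [83T→83T]: ω = 6557.6812×83/83 = 6557.6812 rpm, dir flips to −; running = −6557.6812
Stage 6 [65T→14T]: ω = 6557.6812×65/14 = 30446.3770 rpm, dir flips to +; running = +30446.3770

+30446.3770 rpm (same as input, |ω| = 30446.3770 rpm)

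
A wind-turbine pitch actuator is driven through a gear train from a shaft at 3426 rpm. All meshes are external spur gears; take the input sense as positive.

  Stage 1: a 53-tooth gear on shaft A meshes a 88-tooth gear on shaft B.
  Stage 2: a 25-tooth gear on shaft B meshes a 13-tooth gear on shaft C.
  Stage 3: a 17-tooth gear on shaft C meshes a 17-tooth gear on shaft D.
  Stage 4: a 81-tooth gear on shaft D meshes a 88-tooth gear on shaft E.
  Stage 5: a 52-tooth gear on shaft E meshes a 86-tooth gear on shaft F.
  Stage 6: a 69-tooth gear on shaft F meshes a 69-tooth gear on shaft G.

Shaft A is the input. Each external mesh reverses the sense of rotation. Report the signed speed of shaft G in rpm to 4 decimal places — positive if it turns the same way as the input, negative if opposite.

Stage 1 [53T→88T]: ω = 3426.0000×53/88 = 2063.3864 rpm, dir flips to −; running = −2063.3864
Stage 2 [25T→13T]: ω = 2063.3864×25/13 = 3968.0507 rpm, dir flips to +; running = +3968.0507
Stage 3 [17T→17T]: ω = 3968.0507×17/17 = 3968.0507 rpm, dir flips to −; running = −3968.0507
Stage 4 [81T→88T]: ω = 3968.0507×81/88 = 3652.4103 rpm, dir flips to +; running = +3652.4103
Stage 5 [52T→86T]: ω = 3652.4103×52/86 = 2208.4341 rpm, dir flips to −; running = −2208.4341
Stage 6 [69T→69T]: ω = 2208.4341×69/69 = 2208.4341 rpm, dir flips to +; running = +2208.4341

+2208.4341 rpm (same as input, |ω| = 2208.4341 rpm)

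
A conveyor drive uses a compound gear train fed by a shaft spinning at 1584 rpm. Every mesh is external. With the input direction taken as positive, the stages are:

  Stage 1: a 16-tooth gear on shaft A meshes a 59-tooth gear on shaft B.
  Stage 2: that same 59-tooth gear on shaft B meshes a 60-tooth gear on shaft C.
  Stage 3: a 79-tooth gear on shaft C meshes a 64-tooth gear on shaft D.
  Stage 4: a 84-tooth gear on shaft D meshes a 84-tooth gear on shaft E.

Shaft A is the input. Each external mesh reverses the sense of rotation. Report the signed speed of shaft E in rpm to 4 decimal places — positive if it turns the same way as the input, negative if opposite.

Stage 1 [16T→59T]: ω = 1584.0000×16/59 = 429.5593 rpm, dir flips to −; running = −429.5593
Stage 2 [59T→60T]: ω = 429.5593×59/60 = 422.4000 rpm, dir flips to +; running = +422.4000
Stage 3 [79T→64T]: ω = 422.4000×79/64 = 521.4000 rpm, dir flips to −; running = −521.4000
Stage 4 [84T→84T]: ω = 521.4000×84/84 = 521.4000 rpm, dir flips to +; running = +521.4000

+521.4000 rpm (same as input, |ω| = 521.4000 rpm)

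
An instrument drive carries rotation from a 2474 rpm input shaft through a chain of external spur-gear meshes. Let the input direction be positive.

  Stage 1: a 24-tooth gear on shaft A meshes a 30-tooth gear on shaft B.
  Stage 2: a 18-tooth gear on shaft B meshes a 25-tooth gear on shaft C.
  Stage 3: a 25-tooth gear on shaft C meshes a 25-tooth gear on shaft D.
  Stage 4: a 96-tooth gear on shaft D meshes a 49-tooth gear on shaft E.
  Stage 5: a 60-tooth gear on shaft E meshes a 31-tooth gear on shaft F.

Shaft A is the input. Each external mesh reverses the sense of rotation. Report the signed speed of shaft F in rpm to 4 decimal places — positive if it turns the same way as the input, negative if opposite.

-5403.6460 rpm (opposite to input, |ω| = 5403.6460 rpm)

Stage 1 [24T→30T]: ω = 2474.0000×24/30 = 1979.2000 rpm, dir flips to −; running = −1979.2000
Stage 2 [18T→25T]: ω = 1979.2000×18/25 = 1425.0240 rpm, dir flips to +; running = +1425.0240
Stage 3 [25T→25T]: ω = 1425.0240×25/25 = 1425.0240 rpm, dir flips to −; running = −1425.0240
Stage 4 [96T→49T]: ω = 1425.0240×96/49 = 2791.8838 rpm, dir flips to +; running = +2791.8838
Stage 5 [60T→31T]: ω = 2791.8838×60/31 = 5403.6460 rpm, dir flips to −; running = −5403.6460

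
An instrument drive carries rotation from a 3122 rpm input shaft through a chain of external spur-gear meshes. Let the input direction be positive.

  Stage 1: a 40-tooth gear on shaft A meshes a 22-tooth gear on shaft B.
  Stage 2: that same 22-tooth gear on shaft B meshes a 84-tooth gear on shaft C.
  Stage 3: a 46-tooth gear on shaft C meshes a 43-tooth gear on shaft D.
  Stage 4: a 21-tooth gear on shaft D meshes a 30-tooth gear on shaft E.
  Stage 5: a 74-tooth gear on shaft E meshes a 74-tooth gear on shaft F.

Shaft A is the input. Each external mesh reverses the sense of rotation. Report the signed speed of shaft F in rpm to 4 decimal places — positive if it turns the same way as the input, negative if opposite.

Stage 1 [40T→22T]: ω = 3122.0000×40/22 = 5676.3636 rpm, dir flips to −; running = −5676.3636
Stage 2 [22T→84T]: ω = 5676.3636×22/84 = 1486.6667 rpm, dir flips to +; running = +1486.6667
Stage 3 [46T→43T]: ω = 1486.6667×46/43 = 1590.3876 rpm, dir flips to −; running = −1590.3876
Stage 4 [21T→30T]: ω = 1590.3876×21/30 = 1113.2713 rpm, dir flips to +; running = +1113.2713
Stage 5 [74T→74T]: ω = 1113.2713×74/74 = 1113.2713 rpm, dir flips to −; running = −1113.2713

-1113.2713 rpm (opposite to input, |ω| = 1113.2713 rpm)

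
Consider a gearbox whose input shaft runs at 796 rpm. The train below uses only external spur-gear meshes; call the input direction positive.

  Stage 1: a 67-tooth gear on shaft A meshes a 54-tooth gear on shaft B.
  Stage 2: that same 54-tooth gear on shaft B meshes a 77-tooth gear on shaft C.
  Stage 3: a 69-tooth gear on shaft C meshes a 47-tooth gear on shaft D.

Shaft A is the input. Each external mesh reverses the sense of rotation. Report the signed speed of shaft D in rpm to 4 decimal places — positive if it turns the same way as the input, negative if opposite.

-1016.8301 rpm (opposite to input, |ω| = 1016.8301 rpm)

Stage 1 [67T→54T]: ω = 796.0000×67/54 = 987.6296 rpm, dir flips to −; running = −987.6296
Stage 2 [54T→77T]: ω = 987.6296×54/77 = 692.6234 rpm, dir flips to +; running = +692.6234
Stage 3 [69T→47T]: ω = 692.6234×69/47 = 1016.8301 rpm, dir flips to −; running = −1016.8301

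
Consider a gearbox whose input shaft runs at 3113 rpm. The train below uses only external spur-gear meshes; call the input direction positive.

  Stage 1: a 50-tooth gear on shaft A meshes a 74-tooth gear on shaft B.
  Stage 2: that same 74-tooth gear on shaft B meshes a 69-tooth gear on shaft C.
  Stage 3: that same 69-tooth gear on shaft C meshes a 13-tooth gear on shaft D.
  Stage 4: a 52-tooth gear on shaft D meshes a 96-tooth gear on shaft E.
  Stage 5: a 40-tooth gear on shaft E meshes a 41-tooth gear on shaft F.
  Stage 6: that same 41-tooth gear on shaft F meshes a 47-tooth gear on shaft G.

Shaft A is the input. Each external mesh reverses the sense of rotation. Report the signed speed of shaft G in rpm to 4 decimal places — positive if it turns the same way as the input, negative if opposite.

+5519.5035 rpm (same as input, |ω| = 5519.5035 rpm)

Stage 1 [50T→74T]: ω = 3113.0000×50/74 = 2103.3784 rpm, dir flips to −; running = −2103.3784
Stage 2 [74T→69T]: ω = 2103.3784×74/69 = 2255.7971 rpm, dir flips to +; running = +2255.7971
Stage 3 [69T→13T]: ω = 2255.7971×69/13 = 11973.0769 rpm, dir flips to −; running = −11973.0769
Stage 4 [52T→96T]: ω = 11973.0769×52/96 = 6485.4167 rpm, dir flips to +; running = +6485.4167
Stage 5 [40T→41T]: ω = 6485.4167×40/41 = 6327.2358 rpm, dir flips to −; running = −6327.2358
Stage 6 [41T→47T]: ω = 6327.2358×41/47 = 5519.5035 rpm, dir flips to +; running = +5519.5035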